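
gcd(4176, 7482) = 174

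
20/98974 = 10/49487 = 0.00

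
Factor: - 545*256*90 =  -  2^9*3^2*5^2*109^1=- 12556800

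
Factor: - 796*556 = - 442576 = - 2^4*139^1*199^1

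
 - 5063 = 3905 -8968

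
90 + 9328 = 9418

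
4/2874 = 2/1437   =  0.00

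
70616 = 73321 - 2705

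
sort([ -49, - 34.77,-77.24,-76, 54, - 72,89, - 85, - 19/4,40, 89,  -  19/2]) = [ - 85,-77.24, - 76  ,  -  72,  -  49, - 34.77, - 19/2,-19/4,40 , 54,89, 89]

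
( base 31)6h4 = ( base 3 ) 22122020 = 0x1899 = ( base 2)1100010011001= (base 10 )6297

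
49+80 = 129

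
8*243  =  1944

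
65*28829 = 1873885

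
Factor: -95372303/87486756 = -2^ (-2 )*3^( - 1)*7^( - 2)*13^1*23^( - 1)*317^1*6469^( - 1 ) * 23143^1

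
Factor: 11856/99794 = 5928/49897= 2^3*3^1 * 13^1*19^1 *41^(- 1 )*1217^( - 1)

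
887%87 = 17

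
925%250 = 175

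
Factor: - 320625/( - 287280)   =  125/112 = 2^(-4) *5^3 *7^ ( - 1 )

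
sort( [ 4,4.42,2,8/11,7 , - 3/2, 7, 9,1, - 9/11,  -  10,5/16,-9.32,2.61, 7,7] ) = [ - 10, - 9.32, - 3/2, - 9/11,  5/16,8/11,1,2, 2.61,4,4.42, 7,  7  ,  7,7,9] 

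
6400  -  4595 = 1805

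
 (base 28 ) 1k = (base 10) 48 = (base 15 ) 33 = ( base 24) 20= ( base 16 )30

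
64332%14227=7424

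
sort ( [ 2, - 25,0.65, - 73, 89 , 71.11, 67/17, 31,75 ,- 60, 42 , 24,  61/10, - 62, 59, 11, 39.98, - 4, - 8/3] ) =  [ - 73, - 62, - 60, - 25, - 4, -8/3, 0.65, 2, 67/17, 61/10,11,24,  31, 39.98,42, 59, 71.11, 75, 89 ]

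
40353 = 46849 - 6496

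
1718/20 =85+ 9/10 = 85.90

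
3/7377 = 1/2459 = 0.00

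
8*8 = 64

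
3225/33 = 97+ 8/11  =  97.73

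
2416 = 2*1208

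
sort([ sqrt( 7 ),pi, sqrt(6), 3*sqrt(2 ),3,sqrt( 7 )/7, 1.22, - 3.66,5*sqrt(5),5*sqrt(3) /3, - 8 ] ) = [ - 8, - 3.66,  sqrt (7 )/7, 1.22, sqrt(6 ), sqrt(7 ), 5 *sqrt (3 ) /3,3, pi,3 * sqrt (2 ), 5 *sqrt( 5 )]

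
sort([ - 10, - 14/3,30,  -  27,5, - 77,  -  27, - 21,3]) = [ - 77,-27, - 27,- 21,-10, - 14/3,3, 5,  30]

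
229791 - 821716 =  - 591925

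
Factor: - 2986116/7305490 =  - 1493058/3652745 = - 2^1*3^1*5^ ( - 1)*7^1*19^1*23^ (  -  2 )*1381^ (-1 )*1871^1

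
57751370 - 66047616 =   -  8296246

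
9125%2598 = 1331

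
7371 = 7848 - 477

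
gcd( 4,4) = 4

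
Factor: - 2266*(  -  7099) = 2^1 * 11^1 * 31^1*103^1*229^1 = 16086334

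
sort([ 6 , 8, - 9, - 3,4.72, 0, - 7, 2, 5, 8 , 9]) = [ - 9, - 7,-3 , 0,2, 4.72,5,6, 8, 8,  9]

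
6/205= 6/205 = 0.03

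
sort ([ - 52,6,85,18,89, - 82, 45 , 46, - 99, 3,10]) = [ - 99, - 82, - 52,3,6, 10,18,45,46 , 85,89]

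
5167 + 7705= 12872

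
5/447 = 5/447 = 0.01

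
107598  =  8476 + 99122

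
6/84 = 1/14 = 0.07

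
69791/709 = 69791/709 = 98.44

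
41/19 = 41/19 = 2.16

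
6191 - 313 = 5878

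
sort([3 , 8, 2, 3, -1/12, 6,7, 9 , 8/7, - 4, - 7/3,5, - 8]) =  [ - 8,  -  4,-7/3, -1/12, 8/7, 2 , 3, 3, 5,6, 7, 8,  9]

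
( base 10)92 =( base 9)112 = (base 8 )134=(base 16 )5C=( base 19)4g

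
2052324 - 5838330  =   - 3786006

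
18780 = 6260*3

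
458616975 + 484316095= 942933070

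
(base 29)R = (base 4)123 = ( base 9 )30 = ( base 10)27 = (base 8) 33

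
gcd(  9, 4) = 1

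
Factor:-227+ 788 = 561 = 3^1 * 11^1 * 17^1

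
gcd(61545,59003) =1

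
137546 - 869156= - 731610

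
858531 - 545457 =313074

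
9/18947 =9/18947=0.00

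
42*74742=3139164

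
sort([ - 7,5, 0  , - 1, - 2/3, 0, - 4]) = [ - 7, - 4, - 1, - 2/3,0,0, 5]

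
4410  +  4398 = 8808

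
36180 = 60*603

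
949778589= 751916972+197861617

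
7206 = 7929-723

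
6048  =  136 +5912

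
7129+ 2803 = 9932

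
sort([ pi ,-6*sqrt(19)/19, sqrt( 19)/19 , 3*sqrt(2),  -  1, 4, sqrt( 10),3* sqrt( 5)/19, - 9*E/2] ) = [ - 9  *E/2, - 6*sqrt( 19)/19, - 1,sqrt(19)/19 , 3*sqrt( 5)/19,pi,sqrt ( 10),4,3*sqrt ( 2)] 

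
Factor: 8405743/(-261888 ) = -2^( - 8 )*3^(- 1 )*11^( - 1)*263^1*1031^1 =- 271153/8448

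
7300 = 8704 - 1404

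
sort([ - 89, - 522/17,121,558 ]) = [-89, - 522/17, 121  ,  558]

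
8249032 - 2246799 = 6002233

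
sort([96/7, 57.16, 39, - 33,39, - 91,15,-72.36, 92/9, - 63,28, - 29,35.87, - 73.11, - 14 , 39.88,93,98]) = [ -91, - 73.11, -72.36, -63, - 33,-29, - 14, 92/9, 96/7,15, 28,35.87,39, 39,39.88 , 57.16,93,98 ] 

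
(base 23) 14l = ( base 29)M4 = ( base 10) 642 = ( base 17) 23d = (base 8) 1202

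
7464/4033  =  7464/4033 = 1.85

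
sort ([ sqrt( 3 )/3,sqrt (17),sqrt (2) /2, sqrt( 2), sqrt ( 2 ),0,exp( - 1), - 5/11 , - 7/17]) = [  -  5/11,-7/17, 0,  exp(-1), sqrt( 3 )/3, sqrt( 2)/2, sqrt( 2), sqrt( 2 ),sqrt( 17 )]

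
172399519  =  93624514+78775005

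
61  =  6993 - 6932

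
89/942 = 89/942 = 0.09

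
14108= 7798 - - 6310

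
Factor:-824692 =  - 2^2*11^1*18743^1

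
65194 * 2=130388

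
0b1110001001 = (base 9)1215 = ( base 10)905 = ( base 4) 32021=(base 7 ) 2432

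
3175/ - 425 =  - 8 + 9/17  =  -7.47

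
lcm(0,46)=0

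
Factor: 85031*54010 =4592524310 = 2^1*5^1*11^1*23^1*491^1*3697^1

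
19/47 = 19/47 = 0.40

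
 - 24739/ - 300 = 82+139/300  =  82.46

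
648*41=26568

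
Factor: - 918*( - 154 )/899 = 2^2*3^3*7^1*11^1 * 17^1*29^ ( - 1)*31^( - 1)=141372/899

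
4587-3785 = 802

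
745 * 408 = 303960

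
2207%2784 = 2207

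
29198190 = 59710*489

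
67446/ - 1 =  - 67446+0/1 = - 67446.00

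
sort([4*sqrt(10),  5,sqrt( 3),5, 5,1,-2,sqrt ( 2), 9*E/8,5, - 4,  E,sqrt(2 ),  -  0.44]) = [ - 4, - 2, - 0.44, 1,sqrt ( 2 ),sqrt (2),sqrt (3),E,9*E/8, 5,5,5,5, 4*sqrt(10 ) ] 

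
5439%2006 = 1427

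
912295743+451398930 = 1363694673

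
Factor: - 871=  - 13^1*67^1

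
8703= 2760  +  5943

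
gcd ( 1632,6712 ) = 8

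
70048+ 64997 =135045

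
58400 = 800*73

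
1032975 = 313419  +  719556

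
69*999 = 68931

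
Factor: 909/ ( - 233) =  - 3^2*101^1*233^( - 1)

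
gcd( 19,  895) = 1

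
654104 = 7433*88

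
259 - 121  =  138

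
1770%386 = 226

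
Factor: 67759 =67759^1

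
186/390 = 31/65 = 0.48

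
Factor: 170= 2^1*5^1 * 17^1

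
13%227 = 13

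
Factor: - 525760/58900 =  - 2^4*5^( - 1)*19^( - 1)*53^1=- 848/95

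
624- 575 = 49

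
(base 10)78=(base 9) 86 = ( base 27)2o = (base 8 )116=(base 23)39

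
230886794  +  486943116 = 717829910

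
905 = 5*181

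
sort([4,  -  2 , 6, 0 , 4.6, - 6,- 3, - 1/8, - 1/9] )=[ - 6,-3, - 2, - 1/8, - 1/9, 0, 4,4.6,6] 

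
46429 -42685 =3744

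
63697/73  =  63697/73 = 872.56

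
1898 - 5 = 1893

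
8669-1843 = 6826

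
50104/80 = 6263/10=626.30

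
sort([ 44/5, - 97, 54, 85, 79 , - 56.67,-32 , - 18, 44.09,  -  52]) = [ - 97, - 56.67 ,-52,-32, - 18,44/5, 44.09,54, 79,85]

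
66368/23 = 2885 + 13/23 = 2885.57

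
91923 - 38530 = 53393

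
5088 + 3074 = 8162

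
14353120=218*65840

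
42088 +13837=55925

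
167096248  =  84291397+82804851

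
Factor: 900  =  2^2*3^2 * 5^2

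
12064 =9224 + 2840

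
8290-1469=6821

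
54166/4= 13541 + 1/2=13541.50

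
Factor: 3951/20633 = 3^2* 47^( - 1) = 9/47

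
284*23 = 6532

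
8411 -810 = 7601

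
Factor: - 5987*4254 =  - 25468698 = - 2^1* 3^1*709^1*5987^1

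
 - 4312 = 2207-6519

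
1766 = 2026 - 260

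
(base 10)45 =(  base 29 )1g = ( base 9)50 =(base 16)2D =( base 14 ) 33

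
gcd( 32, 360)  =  8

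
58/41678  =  29/20839 = 0.00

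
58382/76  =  29191/38 = 768.18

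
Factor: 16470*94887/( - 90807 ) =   -  520929630/30269 = - 2^1*3^4*5^1*13^1 * 61^1*811^1 * 30269^(-1 )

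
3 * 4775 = 14325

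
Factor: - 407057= - 7^1*58151^1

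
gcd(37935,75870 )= 37935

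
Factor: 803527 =787^1*1021^1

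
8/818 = 4/409 = 0.01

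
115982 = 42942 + 73040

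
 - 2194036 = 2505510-4699546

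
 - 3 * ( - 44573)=133719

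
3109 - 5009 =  - 1900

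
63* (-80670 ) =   -  5082210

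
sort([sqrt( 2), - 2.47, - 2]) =[-2.47, - 2,sqrt(2) ]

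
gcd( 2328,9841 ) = 1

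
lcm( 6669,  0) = 0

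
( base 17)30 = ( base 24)23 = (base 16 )33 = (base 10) 51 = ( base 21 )29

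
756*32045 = 24226020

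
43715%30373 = 13342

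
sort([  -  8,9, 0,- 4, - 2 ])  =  [ - 8, - 4, - 2,0 , 9 ] 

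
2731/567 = 4 + 463/567 = 4.82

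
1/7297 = 1/7297 = 0.00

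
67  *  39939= 2675913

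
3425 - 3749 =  - 324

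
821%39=2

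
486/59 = 486/59 = 8.24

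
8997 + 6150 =15147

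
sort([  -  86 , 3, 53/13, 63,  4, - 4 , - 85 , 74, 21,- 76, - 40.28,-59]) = [ - 86,- 85, - 76, - 59, - 40.28, - 4,3,4, 53/13,  21, 63,74 ]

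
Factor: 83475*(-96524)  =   - 8057340900  =  - 2^2*3^2*5^2*7^1*53^1*59^1*409^1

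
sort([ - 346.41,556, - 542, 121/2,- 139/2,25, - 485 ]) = [ - 542 , - 485 , - 346.41, - 139/2,  25,121/2 , 556]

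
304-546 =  - 242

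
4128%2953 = 1175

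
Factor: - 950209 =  - 13^1 * 19^1*3847^1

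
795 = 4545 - 3750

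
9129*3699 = 33768171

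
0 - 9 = - 9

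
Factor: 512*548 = 280576 = 2^11* 137^1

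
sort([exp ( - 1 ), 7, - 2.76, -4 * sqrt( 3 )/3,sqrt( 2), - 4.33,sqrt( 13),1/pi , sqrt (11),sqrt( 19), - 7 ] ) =[-7,-4.33,  -  2.76,-4*sqrt(3 )/3, 1/pi,exp(- 1),sqrt( 2), sqrt( 11 ),  sqrt( 13) , sqrt( 19),7]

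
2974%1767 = 1207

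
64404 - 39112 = 25292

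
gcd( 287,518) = 7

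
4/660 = 1/165 = 0.01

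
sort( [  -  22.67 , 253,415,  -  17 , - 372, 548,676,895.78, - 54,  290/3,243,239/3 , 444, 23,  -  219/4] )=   [  -  372,-219/4,-54, - 22.67, - 17,23,239/3,290/3,243,253, 415,444,548,676,895.78]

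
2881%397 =102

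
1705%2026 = 1705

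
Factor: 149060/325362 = 290/633 = 2^1 * 3^( - 1)*5^1*29^1 *211^( - 1 )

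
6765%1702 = 1659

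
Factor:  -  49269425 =-5^2 * 59^1*33403^1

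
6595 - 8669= - 2074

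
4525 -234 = 4291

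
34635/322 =34635/322 = 107.56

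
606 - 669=  -  63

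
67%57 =10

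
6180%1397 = 592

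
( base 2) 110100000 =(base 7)1133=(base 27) FB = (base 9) 512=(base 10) 416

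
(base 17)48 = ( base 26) 2O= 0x4C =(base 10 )76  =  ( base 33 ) 2A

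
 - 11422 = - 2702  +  - 8720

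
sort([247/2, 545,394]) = [247/2 , 394,  545]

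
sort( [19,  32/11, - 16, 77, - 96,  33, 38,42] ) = [ - 96, -16,32/11, 19, 33,38, 42,77]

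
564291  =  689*819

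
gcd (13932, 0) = 13932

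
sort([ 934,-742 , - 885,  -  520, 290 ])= [-885, - 742, - 520,290, 934 ]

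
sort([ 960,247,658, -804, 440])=[ - 804,247, 440,658,960 ]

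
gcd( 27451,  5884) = 1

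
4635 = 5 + 4630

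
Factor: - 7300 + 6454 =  - 846 = - 2^1*3^2*47^1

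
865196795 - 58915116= 806281679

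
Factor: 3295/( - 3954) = - 5/6 = - 2^ ( - 1 )*3^(- 1)*5^1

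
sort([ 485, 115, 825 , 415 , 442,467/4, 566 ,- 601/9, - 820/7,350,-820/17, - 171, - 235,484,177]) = [  -  235, - 171 ,  -  820/7,- 601/9, - 820/17,115,467/4,177 , 350,415 , 442,484 , 485, 566,825 ] 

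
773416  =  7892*98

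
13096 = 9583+3513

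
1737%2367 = 1737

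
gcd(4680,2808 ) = 936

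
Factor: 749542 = 2^1*  374771^1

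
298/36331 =298/36331  =  0.01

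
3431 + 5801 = 9232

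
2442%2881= 2442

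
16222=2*8111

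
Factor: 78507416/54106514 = 39253708/27053257 = 2^2*7^( - 1 )*11^(-1)*13^1*53^1*14243^1* 351341^( - 1) 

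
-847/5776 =- 1  +  4929/5776 = - 0.15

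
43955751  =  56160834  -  12205083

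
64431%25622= 13187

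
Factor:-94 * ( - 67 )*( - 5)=  -  2^1 *5^1*47^1 * 67^1= - 31490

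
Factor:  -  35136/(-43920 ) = 2^2*5^( - 1)= 4/5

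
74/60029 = 74/60029 = 0.00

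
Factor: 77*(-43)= - 7^1 * 11^1*43^1 = -3311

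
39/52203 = 13/17401  =  0.00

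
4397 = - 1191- - 5588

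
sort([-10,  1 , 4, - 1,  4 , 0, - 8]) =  [ - 10,-8, - 1,  0 , 1,4 , 4] 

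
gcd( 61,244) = 61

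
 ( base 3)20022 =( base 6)442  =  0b10101010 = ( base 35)4u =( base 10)170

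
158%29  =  13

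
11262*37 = 416694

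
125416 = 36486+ 88930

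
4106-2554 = 1552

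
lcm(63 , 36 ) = 252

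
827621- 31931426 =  - 31103805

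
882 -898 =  - 16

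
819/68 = 12 + 3/68 = 12.04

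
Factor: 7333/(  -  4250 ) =-2^( - 1)*5^ (-3 ) * 17^ ( - 1) * 7333^1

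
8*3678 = 29424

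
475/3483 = 475/3483 = 0.14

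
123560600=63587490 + 59973110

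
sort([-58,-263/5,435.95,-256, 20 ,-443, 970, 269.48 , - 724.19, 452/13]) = [ - 724.19, - 443,- 256, - 58, - 263/5, 20, 452/13,269.48 , 435.95,970 ]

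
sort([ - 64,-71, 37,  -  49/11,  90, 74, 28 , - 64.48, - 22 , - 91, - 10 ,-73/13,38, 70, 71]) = [ - 91, - 71 , - 64.48, - 64, - 22, - 10, - 73/13, - 49/11,28, 37, 38, 70,71, 74, 90]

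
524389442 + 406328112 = 930717554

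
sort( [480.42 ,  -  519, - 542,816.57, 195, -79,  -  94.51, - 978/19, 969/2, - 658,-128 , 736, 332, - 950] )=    [ - 950,  -  658,-542 , -519, - 128,-94.51,  -  79, - 978/19, 195,332, 480.42, 969/2,736, 816.57]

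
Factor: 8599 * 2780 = 23905220 = 2^2 * 5^1*139^1 * 8599^1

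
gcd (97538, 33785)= 1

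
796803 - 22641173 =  - 21844370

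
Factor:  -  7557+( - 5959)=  - 13516 = - 2^2*31^1*109^1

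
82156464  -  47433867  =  34722597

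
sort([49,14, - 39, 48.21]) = [ - 39, 14,  48.21, 49 ] 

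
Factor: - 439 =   -  439^1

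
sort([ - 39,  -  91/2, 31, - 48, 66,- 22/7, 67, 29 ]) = [ - 48, - 91/2, - 39, - 22/7,29,31, 66, 67] 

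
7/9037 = 1/1291  =  0.00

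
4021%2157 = 1864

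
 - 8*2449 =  - 19592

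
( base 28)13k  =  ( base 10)888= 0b1101111000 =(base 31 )sk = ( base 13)534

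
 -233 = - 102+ -131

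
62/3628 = 31/1814 = 0.02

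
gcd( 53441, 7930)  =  1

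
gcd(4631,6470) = 1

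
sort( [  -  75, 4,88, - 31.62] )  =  [ - 75,- 31.62, 4, 88] 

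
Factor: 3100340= 2^2*5^1 * 155017^1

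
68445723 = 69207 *989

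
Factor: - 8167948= - 2^2*19^1*107473^1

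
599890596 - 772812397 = - 172921801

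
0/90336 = 0 = 0.00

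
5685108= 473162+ 5211946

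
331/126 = 331/126 = 2.63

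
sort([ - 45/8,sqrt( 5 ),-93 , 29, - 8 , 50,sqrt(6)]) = [ - 93, - 8, - 45/8,sqrt( 5), sqrt(6 ),29, 50 ]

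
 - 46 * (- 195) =8970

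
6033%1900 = 333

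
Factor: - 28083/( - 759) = 37= 37^1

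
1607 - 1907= - 300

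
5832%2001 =1830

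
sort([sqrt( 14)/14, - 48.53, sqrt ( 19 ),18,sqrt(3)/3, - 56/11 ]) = [-48.53, - 56/11,sqrt (14 )/14,sqrt(3 ) /3,sqrt(19),18 ]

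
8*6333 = 50664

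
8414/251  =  8414/251 = 33.52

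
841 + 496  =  1337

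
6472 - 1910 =4562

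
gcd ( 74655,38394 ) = 2133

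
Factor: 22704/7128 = 86/27 = 2^1*3^ (-3 )*43^1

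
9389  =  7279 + 2110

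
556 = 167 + 389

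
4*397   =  1588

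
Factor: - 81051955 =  - 5^1*29^1*558979^1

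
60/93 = 20/31 = 0.65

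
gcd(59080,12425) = 35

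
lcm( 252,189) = 756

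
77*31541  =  2428657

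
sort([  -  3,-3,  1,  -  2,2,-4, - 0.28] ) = [ - 4,- 3, - 3,-2,  -  0.28, 1, 2 ]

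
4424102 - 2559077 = 1865025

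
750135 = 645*1163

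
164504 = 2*82252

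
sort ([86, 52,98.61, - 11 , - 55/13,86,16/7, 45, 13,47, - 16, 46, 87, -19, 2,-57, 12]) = [ - 57, - 19, - 16,-11, - 55/13, 2, 16/7,12,13,45,  46, 47 , 52,86,86, 87,98.61] 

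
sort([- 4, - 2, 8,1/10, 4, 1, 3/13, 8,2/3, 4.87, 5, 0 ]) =[-4, -2 , 0, 1/10 , 3/13,2/3 , 1,4, 4.87,5, 8, 8] 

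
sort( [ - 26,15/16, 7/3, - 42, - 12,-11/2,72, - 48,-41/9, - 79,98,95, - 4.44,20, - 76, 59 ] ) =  [ - 79,  -  76, - 48 ,-42, - 26,  -  12,-11/2, - 41/9, - 4.44,15/16,  7/3,  20 , 59,72, 95,98 ] 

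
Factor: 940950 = 2^1*3^3*5^2 * 17^1*41^1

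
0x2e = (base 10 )46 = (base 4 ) 232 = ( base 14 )34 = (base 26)1K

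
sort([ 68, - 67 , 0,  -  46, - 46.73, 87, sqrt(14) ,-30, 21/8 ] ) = [-67, -46.73,-46, - 30, 0,21/8,  sqrt( 14 ),68,87 ]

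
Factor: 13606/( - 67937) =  - 2^1*41^( - 1)  *1657^(  -  1) * 6803^1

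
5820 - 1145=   4675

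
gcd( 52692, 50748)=12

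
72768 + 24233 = 97001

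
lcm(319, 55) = 1595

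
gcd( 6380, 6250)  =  10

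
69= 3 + 66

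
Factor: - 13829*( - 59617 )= 824443493 = 13829^1*59617^1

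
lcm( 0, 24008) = 0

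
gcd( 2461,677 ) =1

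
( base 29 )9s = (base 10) 289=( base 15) 144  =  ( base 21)dg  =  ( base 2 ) 100100001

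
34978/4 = 8744 + 1/2 = 8744.50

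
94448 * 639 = 60352272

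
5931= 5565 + 366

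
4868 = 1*4868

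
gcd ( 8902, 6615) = 1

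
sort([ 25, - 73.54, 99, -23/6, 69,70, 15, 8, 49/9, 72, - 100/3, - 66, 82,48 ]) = [ -73.54, - 66,-100/3,-23/6, 49/9,8, 15,25, 48,69,70, 72, 82, 99 ] 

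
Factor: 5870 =2^1*5^1 * 587^1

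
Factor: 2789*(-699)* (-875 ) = 3^1*5^3*7^1 * 233^1*2789^1 = 1705822125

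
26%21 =5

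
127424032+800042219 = 927466251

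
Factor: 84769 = 103^1*823^1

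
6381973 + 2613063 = 8995036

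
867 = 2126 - 1259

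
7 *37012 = 259084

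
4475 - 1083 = 3392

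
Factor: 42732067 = 7^2 * 17^1*43^1  *  1193^1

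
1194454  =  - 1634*(  -  731 ) 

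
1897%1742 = 155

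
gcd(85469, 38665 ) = 1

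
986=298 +688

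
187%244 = 187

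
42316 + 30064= 72380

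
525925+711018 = 1236943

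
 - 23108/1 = -23108 =- 23108.00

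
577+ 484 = 1061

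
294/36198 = 49/6033 = 0.01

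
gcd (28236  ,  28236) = 28236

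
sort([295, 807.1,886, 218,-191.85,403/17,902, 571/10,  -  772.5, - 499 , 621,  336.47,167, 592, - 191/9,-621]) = [ - 772.5,  -  621  ,- 499, - 191.85,-191/9, 403/17,  571/10,167,218,295, 336.47,592,621,807.1,886 , 902]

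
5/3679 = 5/3679 = 0.00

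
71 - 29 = 42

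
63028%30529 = 1970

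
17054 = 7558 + 9496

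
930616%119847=91687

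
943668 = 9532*99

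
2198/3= 2198/3=732.67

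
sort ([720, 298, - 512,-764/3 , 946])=[ - 512 , - 764/3, 298 , 720, 946]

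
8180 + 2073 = 10253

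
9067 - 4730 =4337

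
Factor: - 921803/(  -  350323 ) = 41^1*61^( - 1)*5743^( - 1)*22483^1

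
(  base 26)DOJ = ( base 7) 36332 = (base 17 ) 1fad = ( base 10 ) 9431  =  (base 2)10010011010111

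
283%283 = 0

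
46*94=4324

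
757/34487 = 757/34487 = 0.02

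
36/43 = 36/43 = 0.84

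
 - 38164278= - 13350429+-24813849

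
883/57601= 883/57601 = 0.02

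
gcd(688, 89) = 1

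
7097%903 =776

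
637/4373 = 637/4373=0.15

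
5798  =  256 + 5542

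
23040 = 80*288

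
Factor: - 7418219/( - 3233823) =3^ ( - 1)*23^( - 1 )*46867^ ( - 1)*7418219^1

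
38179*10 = 381790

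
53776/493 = 53776/493 = 109.08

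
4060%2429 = 1631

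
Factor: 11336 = 2^3*13^1*109^1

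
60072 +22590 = 82662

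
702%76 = 18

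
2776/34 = 81 + 11/17 = 81.65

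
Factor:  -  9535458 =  - 2^1*3^1*79^1*20117^1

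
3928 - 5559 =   -  1631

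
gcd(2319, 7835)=1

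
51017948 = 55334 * 922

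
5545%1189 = 789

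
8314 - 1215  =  7099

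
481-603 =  - 122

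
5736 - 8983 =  - 3247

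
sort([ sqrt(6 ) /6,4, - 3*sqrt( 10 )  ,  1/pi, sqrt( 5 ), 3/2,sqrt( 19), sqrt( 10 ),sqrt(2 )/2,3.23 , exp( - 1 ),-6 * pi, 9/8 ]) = [ - 6*pi, - 3*sqrt( 10), 1/pi , exp( - 1 ),sqrt( 6 ) /6, sqrt( 2)/2,9/8, 3/2, sqrt( 5),sqrt (10 ), 3.23, 4,  sqrt(19 )]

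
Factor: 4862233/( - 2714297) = - 19^1*47^( - 1)*57751^(-1)*255907^1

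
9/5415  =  3/1805 =0.00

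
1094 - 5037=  - 3943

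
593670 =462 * 1285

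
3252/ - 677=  -3252/677= -4.80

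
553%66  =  25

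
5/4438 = 5/4438   =  0.00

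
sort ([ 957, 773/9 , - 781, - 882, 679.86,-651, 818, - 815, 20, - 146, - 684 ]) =[-882, - 815, - 781,  -  684, - 651, - 146, 20, 773/9,679.86, 818, 957]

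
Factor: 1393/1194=7/6  =  2^( - 1)*3^(- 1 )*7^1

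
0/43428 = 0 = 0.00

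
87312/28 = 21828/7 = 3118.29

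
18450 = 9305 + 9145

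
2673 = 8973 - 6300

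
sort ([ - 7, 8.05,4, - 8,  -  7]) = [ - 8, - 7, - 7, 4,8.05]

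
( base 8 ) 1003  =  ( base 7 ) 1334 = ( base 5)4030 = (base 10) 515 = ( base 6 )2215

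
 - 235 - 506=-741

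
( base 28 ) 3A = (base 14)6A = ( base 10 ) 94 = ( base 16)5e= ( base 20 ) 4E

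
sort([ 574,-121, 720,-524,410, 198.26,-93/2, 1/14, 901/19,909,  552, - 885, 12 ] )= [-885, - 524, - 121,  -  93/2, 1/14, 12, 901/19, 198.26, 410,552, 574,720, 909 ] 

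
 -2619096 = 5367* ( - 488 )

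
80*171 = 13680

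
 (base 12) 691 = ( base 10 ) 973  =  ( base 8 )1715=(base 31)10c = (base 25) 1dn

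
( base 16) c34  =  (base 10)3124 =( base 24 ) 5a4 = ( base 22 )6A0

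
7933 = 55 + 7878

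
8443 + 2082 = 10525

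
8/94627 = 8/94627 = 0.00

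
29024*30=870720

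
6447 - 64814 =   -  58367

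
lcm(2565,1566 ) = 148770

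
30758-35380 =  - 4622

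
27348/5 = 27348/5 =5469.60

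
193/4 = 193/4 = 48.25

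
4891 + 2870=7761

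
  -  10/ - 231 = 10/231 = 0.04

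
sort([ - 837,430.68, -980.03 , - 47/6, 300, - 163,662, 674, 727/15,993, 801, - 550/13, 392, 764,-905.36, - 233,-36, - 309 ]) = [-980.03 , - 905.36, - 837, - 309, - 233,-163 , -550/13, - 36, - 47/6 , 727/15,300,392,430.68,662, 674,764,801, 993]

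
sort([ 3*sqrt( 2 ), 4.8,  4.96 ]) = [ 3*sqrt(2 ),4.8, 4.96]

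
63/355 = 63/355 = 0.18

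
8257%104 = 41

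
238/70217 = 34/10031 = 0.00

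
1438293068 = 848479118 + 589813950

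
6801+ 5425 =12226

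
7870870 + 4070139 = 11941009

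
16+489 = 505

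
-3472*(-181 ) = 628432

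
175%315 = 175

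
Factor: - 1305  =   - 3^2*5^1*29^1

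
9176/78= 4588/39  =  117.64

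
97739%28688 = 11675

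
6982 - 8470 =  - 1488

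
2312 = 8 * 289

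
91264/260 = 351 + 1/65 =351.02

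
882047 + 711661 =1593708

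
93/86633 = 93/86633  =  0.00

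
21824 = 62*352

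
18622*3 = 55866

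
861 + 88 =949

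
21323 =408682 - 387359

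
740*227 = 167980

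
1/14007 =1/14007= 0.00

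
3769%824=473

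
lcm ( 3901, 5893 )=276971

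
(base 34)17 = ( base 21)1k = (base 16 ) 29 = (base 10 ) 41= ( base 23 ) 1I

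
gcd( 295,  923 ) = 1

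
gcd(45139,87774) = 1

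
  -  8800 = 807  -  9607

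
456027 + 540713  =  996740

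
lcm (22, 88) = 88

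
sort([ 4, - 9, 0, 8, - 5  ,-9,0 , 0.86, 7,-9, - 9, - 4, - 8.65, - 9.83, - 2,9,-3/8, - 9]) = [ - 9.83, - 9, - 9, -9,-9 , - 9, - 8.65, - 5,-4,-2, - 3/8, 0, 0, 0.86, 4, 7,8, 9]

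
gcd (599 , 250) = 1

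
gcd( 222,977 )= 1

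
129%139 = 129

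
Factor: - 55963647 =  - 3^2*37^1*41^1*4099^1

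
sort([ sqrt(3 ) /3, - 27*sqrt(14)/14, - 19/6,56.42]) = [ - 27*sqrt(14)/14,-19/6,sqrt( 3 ) /3, 56.42]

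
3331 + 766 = 4097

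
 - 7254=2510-9764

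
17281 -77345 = - 60064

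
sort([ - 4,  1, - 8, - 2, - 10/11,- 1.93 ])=[ - 8, - 4 , - 2, - 1.93,  -  10/11, 1 ] 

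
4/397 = 4/397 = 0.01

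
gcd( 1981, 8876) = 7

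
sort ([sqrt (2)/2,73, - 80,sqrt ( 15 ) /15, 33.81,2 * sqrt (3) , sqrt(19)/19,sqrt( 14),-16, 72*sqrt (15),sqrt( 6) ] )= [-80, - 16,  sqrt( 19 ) /19, sqrt(15)/15 , sqrt(2)/2 , sqrt( 6 ), 2*sqrt(3),  sqrt( 14), 33.81, 73, 72*sqrt(15) ] 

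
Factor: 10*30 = 300 = 2^2*3^1*5^2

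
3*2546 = 7638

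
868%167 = 33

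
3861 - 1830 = 2031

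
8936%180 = 116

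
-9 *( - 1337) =12033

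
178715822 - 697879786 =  - 519163964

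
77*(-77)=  - 5929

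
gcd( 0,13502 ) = 13502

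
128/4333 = 128/4333  =  0.03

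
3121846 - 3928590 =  - 806744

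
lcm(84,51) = 1428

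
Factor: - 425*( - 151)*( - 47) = -3016225 = -5^2*17^1 * 47^1 * 151^1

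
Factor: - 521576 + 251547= - 270029=- 270029^1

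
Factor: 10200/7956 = 2^1*3^(-1 )*5^2*13^( - 1 ) = 50/39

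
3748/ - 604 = -7 + 120/151 = -6.21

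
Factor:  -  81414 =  - 2^1*3^2*4523^1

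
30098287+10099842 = 40198129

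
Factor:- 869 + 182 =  - 3^1*229^1 = - 687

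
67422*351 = 23665122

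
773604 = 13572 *57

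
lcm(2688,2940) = 94080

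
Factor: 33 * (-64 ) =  - 2112 = - 2^6*3^1 * 11^1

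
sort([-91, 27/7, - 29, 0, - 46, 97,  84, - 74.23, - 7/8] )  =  [  -  91, - 74.23, - 46, - 29, - 7/8, 0,  27/7,  84,  97]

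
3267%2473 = 794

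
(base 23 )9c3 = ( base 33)4ko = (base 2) 1001110110000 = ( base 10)5040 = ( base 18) FA0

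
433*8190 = 3546270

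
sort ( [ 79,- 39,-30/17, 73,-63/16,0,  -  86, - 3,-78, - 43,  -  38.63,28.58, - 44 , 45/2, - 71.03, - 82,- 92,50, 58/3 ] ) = [-92, - 86,- 82,  -  78, - 71.03,-44,  -  43,  -  39, - 38.63,- 63/16 , - 3, - 30/17, 0, 58/3, 45/2,28.58, 50, 73, 79 ]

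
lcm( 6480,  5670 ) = 45360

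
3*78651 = 235953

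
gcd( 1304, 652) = 652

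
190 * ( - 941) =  - 178790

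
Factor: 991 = 991^1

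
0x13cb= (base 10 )5067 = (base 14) 1BBD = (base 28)6cr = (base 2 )1001111001011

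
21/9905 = 3/1415=   0.00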